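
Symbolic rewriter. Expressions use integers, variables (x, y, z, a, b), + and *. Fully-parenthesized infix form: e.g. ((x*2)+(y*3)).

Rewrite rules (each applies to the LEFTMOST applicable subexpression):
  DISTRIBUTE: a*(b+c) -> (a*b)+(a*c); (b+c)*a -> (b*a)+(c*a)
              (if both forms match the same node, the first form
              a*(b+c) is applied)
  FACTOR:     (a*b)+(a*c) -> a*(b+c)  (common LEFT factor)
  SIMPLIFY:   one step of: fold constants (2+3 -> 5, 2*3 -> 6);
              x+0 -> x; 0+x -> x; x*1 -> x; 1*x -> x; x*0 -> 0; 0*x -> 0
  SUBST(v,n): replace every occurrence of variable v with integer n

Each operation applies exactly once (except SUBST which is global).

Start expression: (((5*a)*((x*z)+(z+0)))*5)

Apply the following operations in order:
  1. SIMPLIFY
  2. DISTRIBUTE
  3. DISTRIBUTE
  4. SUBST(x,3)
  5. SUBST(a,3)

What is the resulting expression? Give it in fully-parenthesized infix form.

Start: (((5*a)*((x*z)+(z+0)))*5)
Apply SIMPLIFY at LRR (target: (z+0)): (((5*a)*((x*z)+(z+0)))*5) -> (((5*a)*((x*z)+z))*5)
Apply DISTRIBUTE at L (target: ((5*a)*((x*z)+z))): (((5*a)*((x*z)+z))*5) -> ((((5*a)*(x*z))+((5*a)*z))*5)
Apply DISTRIBUTE at root (target: ((((5*a)*(x*z))+((5*a)*z))*5)): ((((5*a)*(x*z))+((5*a)*z))*5) -> ((((5*a)*(x*z))*5)+(((5*a)*z)*5))
Apply SUBST(x,3): ((((5*a)*(x*z))*5)+(((5*a)*z)*5)) -> ((((5*a)*(3*z))*5)+(((5*a)*z)*5))
Apply SUBST(a,3): ((((5*a)*(3*z))*5)+(((5*a)*z)*5)) -> ((((5*3)*(3*z))*5)+(((5*3)*z)*5))

Answer: ((((5*3)*(3*z))*5)+(((5*3)*z)*5))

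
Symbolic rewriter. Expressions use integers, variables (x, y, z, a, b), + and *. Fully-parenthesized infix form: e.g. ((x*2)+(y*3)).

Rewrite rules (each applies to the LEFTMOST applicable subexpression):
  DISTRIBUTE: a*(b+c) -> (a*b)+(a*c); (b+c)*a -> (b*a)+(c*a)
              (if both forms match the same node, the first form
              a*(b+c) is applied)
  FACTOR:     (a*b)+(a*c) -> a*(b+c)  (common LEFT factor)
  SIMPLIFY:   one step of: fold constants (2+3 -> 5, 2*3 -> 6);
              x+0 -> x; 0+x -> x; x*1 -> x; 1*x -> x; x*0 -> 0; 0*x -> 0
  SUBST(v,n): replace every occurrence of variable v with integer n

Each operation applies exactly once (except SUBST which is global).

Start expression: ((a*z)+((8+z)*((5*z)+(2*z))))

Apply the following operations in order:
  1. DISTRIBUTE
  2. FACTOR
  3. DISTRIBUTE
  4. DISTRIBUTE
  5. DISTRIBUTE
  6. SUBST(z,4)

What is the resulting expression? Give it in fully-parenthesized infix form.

Start: ((a*z)+((8+z)*((5*z)+(2*z))))
Apply DISTRIBUTE at R (target: ((8+z)*((5*z)+(2*z)))): ((a*z)+((8+z)*((5*z)+(2*z)))) -> ((a*z)+(((8+z)*(5*z))+((8+z)*(2*z))))
Apply FACTOR at R (target: (((8+z)*(5*z))+((8+z)*(2*z)))): ((a*z)+(((8+z)*(5*z))+((8+z)*(2*z)))) -> ((a*z)+((8+z)*((5*z)+(2*z))))
Apply DISTRIBUTE at R (target: ((8+z)*((5*z)+(2*z)))): ((a*z)+((8+z)*((5*z)+(2*z)))) -> ((a*z)+(((8+z)*(5*z))+((8+z)*(2*z))))
Apply DISTRIBUTE at RL (target: ((8+z)*(5*z))): ((a*z)+(((8+z)*(5*z))+((8+z)*(2*z)))) -> ((a*z)+(((8*(5*z))+(z*(5*z)))+((8+z)*(2*z))))
Apply DISTRIBUTE at RR (target: ((8+z)*(2*z))): ((a*z)+(((8*(5*z))+(z*(5*z)))+((8+z)*(2*z)))) -> ((a*z)+(((8*(5*z))+(z*(5*z)))+((8*(2*z))+(z*(2*z)))))
Apply SUBST(z,4): ((a*z)+(((8*(5*z))+(z*(5*z)))+((8*(2*z))+(z*(2*z))))) -> ((a*4)+(((8*(5*4))+(4*(5*4)))+((8*(2*4))+(4*(2*4)))))

Answer: ((a*4)+(((8*(5*4))+(4*(5*4)))+((8*(2*4))+(4*(2*4)))))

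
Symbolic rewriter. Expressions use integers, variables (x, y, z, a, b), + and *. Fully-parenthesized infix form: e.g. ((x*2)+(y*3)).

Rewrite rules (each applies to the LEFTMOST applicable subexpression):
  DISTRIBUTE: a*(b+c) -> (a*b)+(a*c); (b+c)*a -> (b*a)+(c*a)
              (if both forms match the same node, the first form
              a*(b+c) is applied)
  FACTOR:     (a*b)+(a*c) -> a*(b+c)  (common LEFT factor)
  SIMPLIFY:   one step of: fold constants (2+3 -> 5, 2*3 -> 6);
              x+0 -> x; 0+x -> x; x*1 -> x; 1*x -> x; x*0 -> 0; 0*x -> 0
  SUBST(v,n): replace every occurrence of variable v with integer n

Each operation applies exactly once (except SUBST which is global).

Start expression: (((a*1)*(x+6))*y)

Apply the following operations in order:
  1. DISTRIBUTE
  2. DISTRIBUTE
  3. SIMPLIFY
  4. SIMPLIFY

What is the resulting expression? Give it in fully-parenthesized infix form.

Start: (((a*1)*(x+6))*y)
Apply DISTRIBUTE at L (target: ((a*1)*(x+6))): (((a*1)*(x+6))*y) -> ((((a*1)*x)+((a*1)*6))*y)
Apply DISTRIBUTE at root (target: ((((a*1)*x)+((a*1)*6))*y)): ((((a*1)*x)+((a*1)*6))*y) -> ((((a*1)*x)*y)+(((a*1)*6)*y))
Apply SIMPLIFY at LLL (target: (a*1)): ((((a*1)*x)*y)+(((a*1)*6)*y)) -> (((a*x)*y)+(((a*1)*6)*y))
Apply SIMPLIFY at RLL (target: (a*1)): (((a*x)*y)+(((a*1)*6)*y)) -> (((a*x)*y)+((a*6)*y))

Answer: (((a*x)*y)+((a*6)*y))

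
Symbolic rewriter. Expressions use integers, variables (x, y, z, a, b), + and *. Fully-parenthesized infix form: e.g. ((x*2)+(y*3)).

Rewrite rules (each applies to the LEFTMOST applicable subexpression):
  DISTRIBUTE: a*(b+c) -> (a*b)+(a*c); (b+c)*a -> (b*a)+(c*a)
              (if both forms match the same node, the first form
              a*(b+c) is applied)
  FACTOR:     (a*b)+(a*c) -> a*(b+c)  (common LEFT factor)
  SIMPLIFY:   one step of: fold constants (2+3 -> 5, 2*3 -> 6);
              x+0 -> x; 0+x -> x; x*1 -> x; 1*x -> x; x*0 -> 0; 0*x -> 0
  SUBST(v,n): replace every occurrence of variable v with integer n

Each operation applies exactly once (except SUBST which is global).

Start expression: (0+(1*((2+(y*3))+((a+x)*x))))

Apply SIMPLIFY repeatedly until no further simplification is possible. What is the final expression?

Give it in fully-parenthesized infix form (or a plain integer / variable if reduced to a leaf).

Start: (0+(1*((2+(y*3))+((a+x)*x))))
Step 1: at root: (0+(1*((2+(y*3))+((a+x)*x)))) -> (1*((2+(y*3))+((a+x)*x))); overall: (0+(1*((2+(y*3))+((a+x)*x)))) -> (1*((2+(y*3))+((a+x)*x)))
Step 2: at root: (1*((2+(y*3))+((a+x)*x))) -> ((2+(y*3))+((a+x)*x)); overall: (1*((2+(y*3))+((a+x)*x))) -> ((2+(y*3))+((a+x)*x))
Fixed point: ((2+(y*3))+((a+x)*x))

Answer: ((2+(y*3))+((a+x)*x))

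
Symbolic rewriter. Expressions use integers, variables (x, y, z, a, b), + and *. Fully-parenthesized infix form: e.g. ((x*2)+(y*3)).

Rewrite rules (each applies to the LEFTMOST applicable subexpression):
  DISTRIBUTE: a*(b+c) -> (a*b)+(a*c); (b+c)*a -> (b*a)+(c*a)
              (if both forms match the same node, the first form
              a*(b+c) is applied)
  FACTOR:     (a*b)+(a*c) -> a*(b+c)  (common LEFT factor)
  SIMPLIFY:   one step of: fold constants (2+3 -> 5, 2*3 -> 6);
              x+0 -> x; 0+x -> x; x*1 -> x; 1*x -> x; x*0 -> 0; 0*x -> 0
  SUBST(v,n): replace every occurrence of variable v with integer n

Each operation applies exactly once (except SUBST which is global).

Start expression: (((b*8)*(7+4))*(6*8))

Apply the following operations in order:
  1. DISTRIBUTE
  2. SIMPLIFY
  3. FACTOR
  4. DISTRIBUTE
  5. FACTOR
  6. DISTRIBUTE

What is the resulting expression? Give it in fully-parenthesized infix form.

Answer: ((((b*8)*7)+((b*8)*4))*48)

Derivation:
Start: (((b*8)*(7+4))*(6*8))
Apply DISTRIBUTE at L (target: ((b*8)*(7+4))): (((b*8)*(7+4))*(6*8)) -> ((((b*8)*7)+((b*8)*4))*(6*8))
Apply SIMPLIFY at R (target: (6*8)): ((((b*8)*7)+((b*8)*4))*(6*8)) -> ((((b*8)*7)+((b*8)*4))*48)
Apply FACTOR at L (target: (((b*8)*7)+((b*8)*4))): ((((b*8)*7)+((b*8)*4))*48) -> (((b*8)*(7+4))*48)
Apply DISTRIBUTE at L (target: ((b*8)*(7+4))): (((b*8)*(7+4))*48) -> ((((b*8)*7)+((b*8)*4))*48)
Apply FACTOR at L (target: (((b*8)*7)+((b*8)*4))): ((((b*8)*7)+((b*8)*4))*48) -> (((b*8)*(7+4))*48)
Apply DISTRIBUTE at L (target: ((b*8)*(7+4))): (((b*8)*(7+4))*48) -> ((((b*8)*7)+((b*8)*4))*48)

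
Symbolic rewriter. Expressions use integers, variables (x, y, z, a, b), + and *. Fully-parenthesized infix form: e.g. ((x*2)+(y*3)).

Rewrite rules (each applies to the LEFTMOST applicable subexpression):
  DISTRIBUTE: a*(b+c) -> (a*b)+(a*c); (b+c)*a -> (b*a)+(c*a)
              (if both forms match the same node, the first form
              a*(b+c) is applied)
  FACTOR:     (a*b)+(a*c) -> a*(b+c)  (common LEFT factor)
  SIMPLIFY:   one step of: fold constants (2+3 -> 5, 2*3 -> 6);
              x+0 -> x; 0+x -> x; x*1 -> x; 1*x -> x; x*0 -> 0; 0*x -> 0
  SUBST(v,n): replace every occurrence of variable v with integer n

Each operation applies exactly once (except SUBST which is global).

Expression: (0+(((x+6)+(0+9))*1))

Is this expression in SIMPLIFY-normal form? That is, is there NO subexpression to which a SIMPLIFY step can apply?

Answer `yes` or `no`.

Answer: no

Derivation:
Expression: (0+(((x+6)+(0+9))*1))
Scanning for simplifiable subexpressions (pre-order)...
  at root: (0+(((x+6)+(0+9))*1)) (SIMPLIFIABLE)
  at R: (((x+6)+(0+9))*1) (SIMPLIFIABLE)
  at RL: ((x+6)+(0+9)) (not simplifiable)
  at RLL: (x+6) (not simplifiable)
  at RLR: (0+9) (SIMPLIFIABLE)
Found simplifiable subexpr at path root: (0+(((x+6)+(0+9))*1))
One SIMPLIFY step would give: (((x+6)+(0+9))*1)
-> NOT in normal form.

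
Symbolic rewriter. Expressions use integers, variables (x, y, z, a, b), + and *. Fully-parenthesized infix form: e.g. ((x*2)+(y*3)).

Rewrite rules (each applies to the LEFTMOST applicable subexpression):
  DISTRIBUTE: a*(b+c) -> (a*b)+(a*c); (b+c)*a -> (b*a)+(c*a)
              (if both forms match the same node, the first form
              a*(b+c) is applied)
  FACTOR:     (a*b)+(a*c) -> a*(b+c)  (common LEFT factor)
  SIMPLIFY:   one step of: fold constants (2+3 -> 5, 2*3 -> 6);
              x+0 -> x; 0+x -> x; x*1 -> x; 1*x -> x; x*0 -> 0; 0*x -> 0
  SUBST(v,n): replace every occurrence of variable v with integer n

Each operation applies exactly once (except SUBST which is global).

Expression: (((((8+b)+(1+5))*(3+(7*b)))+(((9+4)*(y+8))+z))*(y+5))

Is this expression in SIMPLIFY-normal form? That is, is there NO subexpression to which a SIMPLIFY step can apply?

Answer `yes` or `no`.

Expression: (((((8+b)+(1+5))*(3+(7*b)))+(((9+4)*(y+8))+z))*(y+5))
Scanning for simplifiable subexpressions (pre-order)...
  at root: (((((8+b)+(1+5))*(3+(7*b)))+(((9+4)*(y+8))+z))*(y+5)) (not simplifiable)
  at L: ((((8+b)+(1+5))*(3+(7*b)))+(((9+4)*(y+8))+z)) (not simplifiable)
  at LL: (((8+b)+(1+5))*(3+(7*b))) (not simplifiable)
  at LLL: ((8+b)+(1+5)) (not simplifiable)
  at LLLL: (8+b) (not simplifiable)
  at LLLR: (1+5) (SIMPLIFIABLE)
  at LLR: (3+(7*b)) (not simplifiable)
  at LLRR: (7*b) (not simplifiable)
  at LR: (((9+4)*(y+8))+z) (not simplifiable)
  at LRL: ((9+4)*(y+8)) (not simplifiable)
  at LRLL: (9+4) (SIMPLIFIABLE)
  at LRLR: (y+8) (not simplifiable)
  at R: (y+5) (not simplifiable)
Found simplifiable subexpr at path LLLR: (1+5)
One SIMPLIFY step would give: (((((8+b)+6)*(3+(7*b)))+(((9+4)*(y+8))+z))*(y+5))
-> NOT in normal form.

Answer: no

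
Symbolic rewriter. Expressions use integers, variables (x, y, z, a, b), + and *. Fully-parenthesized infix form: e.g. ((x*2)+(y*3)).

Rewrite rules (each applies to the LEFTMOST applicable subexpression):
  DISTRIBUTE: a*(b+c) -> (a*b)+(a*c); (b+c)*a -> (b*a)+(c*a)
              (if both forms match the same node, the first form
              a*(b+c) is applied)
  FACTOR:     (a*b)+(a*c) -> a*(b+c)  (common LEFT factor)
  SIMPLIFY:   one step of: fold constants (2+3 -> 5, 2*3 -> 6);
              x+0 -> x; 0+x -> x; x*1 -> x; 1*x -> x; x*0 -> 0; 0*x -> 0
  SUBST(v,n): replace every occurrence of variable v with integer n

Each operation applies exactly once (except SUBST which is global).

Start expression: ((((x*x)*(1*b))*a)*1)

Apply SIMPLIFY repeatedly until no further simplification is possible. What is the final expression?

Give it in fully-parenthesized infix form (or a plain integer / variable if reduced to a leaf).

Start: ((((x*x)*(1*b))*a)*1)
Step 1: at root: ((((x*x)*(1*b))*a)*1) -> (((x*x)*(1*b))*a); overall: ((((x*x)*(1*b))*a)*1) -> (((x*x)*(1*b))*a)
Step 2: at LR: (1*b) -> b; overall: (((x*x)*(1*b))*a) -> (((x*x)*b)*a)
Fixed point: (((x*x)*b)*a)

Answer: (((x*x)*b)*a)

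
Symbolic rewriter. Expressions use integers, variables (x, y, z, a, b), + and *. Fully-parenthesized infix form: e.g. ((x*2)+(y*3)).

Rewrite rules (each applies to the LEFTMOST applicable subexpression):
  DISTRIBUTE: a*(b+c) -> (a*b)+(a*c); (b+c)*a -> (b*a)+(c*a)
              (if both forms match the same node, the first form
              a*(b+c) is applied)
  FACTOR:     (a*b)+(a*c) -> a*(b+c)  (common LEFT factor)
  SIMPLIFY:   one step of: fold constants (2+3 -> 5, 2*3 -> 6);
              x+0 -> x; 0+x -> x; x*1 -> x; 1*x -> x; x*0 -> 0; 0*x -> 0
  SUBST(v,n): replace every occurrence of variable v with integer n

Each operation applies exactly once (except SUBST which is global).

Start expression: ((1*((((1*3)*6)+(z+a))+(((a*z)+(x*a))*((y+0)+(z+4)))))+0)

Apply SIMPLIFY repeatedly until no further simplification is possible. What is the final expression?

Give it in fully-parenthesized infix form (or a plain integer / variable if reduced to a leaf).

Answer: ((18+(z+a))+(((a*z)+(x*a))*(y+(z+4))))

Derivation:
Start: ((1*((((1*3)*6)+(z+a))+(((a*z)+(x*a))*((y+0)+(z+4)))))+0)
Step 1: at root: ((1*((((1*3)*6)+(z+a))+(((a*z)+(x*a))*((y+0)+(z+4)))))+0) -> (1*((((1*3)*6)+(z+a))+(((a*z)+(x*a))*((y+0)+(z+4))))); overall: ((1*((((1*3)*6)+(z+a))+(((a*z)+(x*a))*((y+0)+(z+4)))))+0) -> (1*((((1*3)*6)+(z+a))+(((a*z)+(x*a))*((y+0)+(z+4)))))
Step 2: at root: (1*((((1*3)*6)+(z+a))+(((a*z)+(x*a))*((y+0)+(z+4))))) -> ((((1*3)*6)+(z+a))+(((a*z)+(x*a))*((y+0)+(z+4)))); overall: (1*((((1*3)*6)+(z+a))+(((a*z)+(x*a))*((y+0)+(z+4))))) -> ((((1*3)*6)+(z+a))+(((a*z)+(x*a))*((y+0)+(z+4))))
Step 3: at LLL: (1*3) -> 3; overall: ((((1*3)*6)+(z+a))+(((a*z)+(x*a))*((y+0)+(z+4)))) -> (((3*6)+(z+a))+(((a*z)+(x*a))*((y+0)+(z+4))))
Step 4: at LL: (3*6) -> 18; overall: (((3*6)+(z+a))+(((a*z)+(x*a))*((y+0)+(z+4)))) -> ((18+(z+a))+(((a*z)+(x*a))*((y+0)+(z+4))))
Step 5: at RRL: (y+0) -> y; overall: ((18+(z+a))+(((a*z)+(x*a))*((y+0)+(z+4)))) -> ((18+(z+a))+(((a*z)+(x*a))*(y+(z+4))))
Fixed point: ((18+(z+a))+(((a*z)+(x*a))*(y+(z+4))))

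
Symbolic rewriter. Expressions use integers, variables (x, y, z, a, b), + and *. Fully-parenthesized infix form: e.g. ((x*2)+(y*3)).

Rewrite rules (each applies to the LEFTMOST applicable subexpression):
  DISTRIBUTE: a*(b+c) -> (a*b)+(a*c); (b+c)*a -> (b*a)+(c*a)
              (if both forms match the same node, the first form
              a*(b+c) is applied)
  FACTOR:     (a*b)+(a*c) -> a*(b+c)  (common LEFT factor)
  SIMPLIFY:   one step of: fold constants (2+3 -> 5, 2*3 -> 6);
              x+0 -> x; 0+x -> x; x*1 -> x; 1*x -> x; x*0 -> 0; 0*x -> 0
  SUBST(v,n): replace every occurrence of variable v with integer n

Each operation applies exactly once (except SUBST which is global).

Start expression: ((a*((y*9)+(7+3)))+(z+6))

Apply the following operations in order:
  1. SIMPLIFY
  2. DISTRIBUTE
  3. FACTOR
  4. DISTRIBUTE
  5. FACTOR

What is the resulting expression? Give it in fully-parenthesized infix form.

Answer: ((a*((y*9)+10))+(z+6))

Derivation:
Start: ((a*((y*9)+(7+3)))+(z+6))
Apply SIMPLIFY at LRR (target: (7+3)): ((a*((y*9)+(7+3)))+(z+6)) -> ((a*((y*9)+10))+(z+6))
Apply DISTRIBUTE at L (target: (a*((y*9)+10))): ((a*((y*9)+10))+(z+6)) -> (((a*(y*9))+(a*10))+(z+6))
Apply FACTOR at L (target: ((a*(y*9))+(a*10))): (((a*(y*9))+(a*10))+(z+6)) -> ((a*((y*9)+10))+(z+6))
Apply DISTRIBUTE at L (target: (a*((y*9)+10))): ((a*((y*9)+10))+(z+6)) -> (((a*(y*9))+(a*10))+(z+6))
Apply FACTOR at L (target: ((a*(y*9))+(a*10))): (((a*(y*9))+(a*10))+(z+6)) -> ((a*((y*9)+10))+(z+6))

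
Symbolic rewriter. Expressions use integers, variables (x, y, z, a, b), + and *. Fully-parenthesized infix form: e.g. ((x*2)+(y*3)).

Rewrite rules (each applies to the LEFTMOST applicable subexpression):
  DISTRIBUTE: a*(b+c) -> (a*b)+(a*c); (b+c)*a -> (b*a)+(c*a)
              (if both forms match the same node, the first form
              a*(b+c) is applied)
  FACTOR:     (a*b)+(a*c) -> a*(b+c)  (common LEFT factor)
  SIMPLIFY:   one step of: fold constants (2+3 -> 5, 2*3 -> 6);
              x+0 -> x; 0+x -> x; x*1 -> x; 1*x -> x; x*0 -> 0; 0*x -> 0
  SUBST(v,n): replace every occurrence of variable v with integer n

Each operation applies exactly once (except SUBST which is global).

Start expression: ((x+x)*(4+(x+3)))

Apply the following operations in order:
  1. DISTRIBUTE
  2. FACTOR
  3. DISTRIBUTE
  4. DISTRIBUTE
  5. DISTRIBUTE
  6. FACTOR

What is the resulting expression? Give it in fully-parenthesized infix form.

Answer: ((x*(4+4))+(((x+x)*x)+((x+x)*3)))

Derivation:
Start: ((x+x)*(4+(x+3)))
Apply DISTRIBUTE at root (target: ((x+x)*(4+(x+3)))): ((x+x)*(4+(x+3))) -> (((x+x)*4)+((x+x)*(x+3)))
Apply FACTOR at root (target: (((x+x)*4)+((x+x)*(x+3)))): (((x+x)*4)+((x+x)*(x+3))) -> ((x+x)*(4+(x+3)))
Apply DISTRIBUTE at root (target: ((x+x)*(4+(x+3)))): ((x+x)*(4+(x+3))) -> (((x+x)*4)+((x+x)*(x+3)))
Apply DISTRIBUTE at L (target: ((x+x)*4)): (((x+x)*4)+((x+x)*(x+3))) -> (((x*4)+(x*4))+((x+x)*(x+3)))
Apply DISTRIBUTE at R (target: ((x+x)*(x+3))): (((x*4)+(x*4))+((x+x)*(x+3))) -> (((x*4)+(x*4))+(((x+x)*x)+((x+x)*3)))
Apply FACTOR at L (target: ((x*4)+(x*4))): (((x*4)+(x*4))+(((x+x)*x)+((x+x)*3))) -> ((x*(4+4))+(((x+x)*x)+((x+x)*3)))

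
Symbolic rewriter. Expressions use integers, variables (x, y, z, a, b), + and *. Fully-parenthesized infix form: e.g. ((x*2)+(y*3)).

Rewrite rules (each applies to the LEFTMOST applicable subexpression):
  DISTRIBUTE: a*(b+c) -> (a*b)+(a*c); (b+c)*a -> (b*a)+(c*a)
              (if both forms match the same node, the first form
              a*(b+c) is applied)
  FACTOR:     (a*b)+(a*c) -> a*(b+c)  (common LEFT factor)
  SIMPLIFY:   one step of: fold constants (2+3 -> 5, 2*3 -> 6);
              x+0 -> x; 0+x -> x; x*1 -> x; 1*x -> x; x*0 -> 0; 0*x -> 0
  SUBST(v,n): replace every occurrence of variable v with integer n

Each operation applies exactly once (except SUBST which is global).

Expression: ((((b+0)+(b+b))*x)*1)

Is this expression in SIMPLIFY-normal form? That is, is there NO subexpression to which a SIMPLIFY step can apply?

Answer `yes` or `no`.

Expression: ((((b+0)+(b+b))*x)*1)
Scanning for simplifiable subexpressions (pre-order)...
  at root: ((((b+0)+(b+b))*x)*1) (SIMPLIFIABLE)
  at L: (((b+0)+(b+b))*x) (not simplifiable)
  at LL: ((b+0)+(b+b)) (not simplifiable)
  at LLL: (b+0) (SIMPLIFIABLE)
  at LLR: (b+b) (not simplifiable)
Found simplifiable subexpr at path root: ((((b+0)+(b+b))*x)*1)
One SIMPLIFY step would give: (((b+0)+(b+b))*x)
-> NOT in normal form.

Answer: no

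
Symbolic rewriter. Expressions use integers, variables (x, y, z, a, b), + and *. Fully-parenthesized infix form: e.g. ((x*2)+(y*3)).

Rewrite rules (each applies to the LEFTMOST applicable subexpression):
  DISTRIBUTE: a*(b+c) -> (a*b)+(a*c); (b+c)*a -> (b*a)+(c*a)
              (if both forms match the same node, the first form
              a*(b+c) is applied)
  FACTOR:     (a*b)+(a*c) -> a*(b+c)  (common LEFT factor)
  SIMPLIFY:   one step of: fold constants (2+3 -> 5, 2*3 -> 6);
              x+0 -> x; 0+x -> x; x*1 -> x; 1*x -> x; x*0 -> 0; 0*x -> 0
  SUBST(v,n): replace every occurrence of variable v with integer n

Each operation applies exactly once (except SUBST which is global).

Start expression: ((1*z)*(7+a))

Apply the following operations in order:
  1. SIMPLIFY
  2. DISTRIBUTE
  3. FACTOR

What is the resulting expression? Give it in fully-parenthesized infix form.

Answer: (z*(7+a))

Derivation:
Start: ((1*z)*(7+a))
Apply SIMPLIFY at L (target: (1*z)): ((1*z)*(7+a)) -> (z*(7+a))
Apply DISTRIBUTE at root (target: (z*(7+a))): (z*(7+a)) -> ((z*7)+(z*a))
Apply FACTOR at root (target: ((z*7)+(z*a))): ((z*7)+(z*a)) -> (z*(7+a))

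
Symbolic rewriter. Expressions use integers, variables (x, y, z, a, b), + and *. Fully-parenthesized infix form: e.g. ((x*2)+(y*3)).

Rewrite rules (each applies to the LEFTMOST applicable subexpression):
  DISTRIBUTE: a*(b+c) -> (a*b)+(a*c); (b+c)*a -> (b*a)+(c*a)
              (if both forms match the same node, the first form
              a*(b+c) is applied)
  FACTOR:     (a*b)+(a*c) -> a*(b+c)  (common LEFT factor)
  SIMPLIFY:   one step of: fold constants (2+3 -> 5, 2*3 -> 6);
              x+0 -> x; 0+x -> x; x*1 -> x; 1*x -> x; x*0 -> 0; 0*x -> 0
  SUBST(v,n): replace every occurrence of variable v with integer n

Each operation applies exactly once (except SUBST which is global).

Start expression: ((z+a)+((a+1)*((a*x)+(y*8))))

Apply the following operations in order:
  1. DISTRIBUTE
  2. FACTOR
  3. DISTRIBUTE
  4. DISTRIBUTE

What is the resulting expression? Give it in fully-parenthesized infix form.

Start: ((z+a)+((a+1)*((a*x)+(y*8))))
Apply DISTRIBUTE at R (target: ((a+1)*((a*x)+(y*8)))): ((z+a)+((a+1)*((a*x)+(y*8)))) -> ((z+a)+(((a+1)*(a*x))+((a+1)*(y*8))))
Apply FACTOR at R (target: (((a+1)*(a*x))+((a+1)*(y*8)))): ((z+a)+(((a+1)*(a*x))+((a+1)*(y*8)))) -> ((z+a)+((a+1)*((a*x)+(y*8))))
Apply DISTRIBUTE at R (target: ((a+1)*((a*x)+(y*8)))): ((z+a)+((a+1)*((a*x)+(y*8)))) -> ((z+a)+(((a+1)*(a*x))+((a+1)*(y*8))))
Apply DISTRIBUTE at RL (target: ((a+1)*(a*x))): ((z+a)+(((a+1)*(a*x))+((a+1)*(y*8)))) -> ((z+a)+(((a*(a*x))+(1*(a*x)))+((a+1)*(y*8))))

Answer: ((z+a)+(((a*(a*x))+(1*(a*x)))+((a+1)*(y*8))))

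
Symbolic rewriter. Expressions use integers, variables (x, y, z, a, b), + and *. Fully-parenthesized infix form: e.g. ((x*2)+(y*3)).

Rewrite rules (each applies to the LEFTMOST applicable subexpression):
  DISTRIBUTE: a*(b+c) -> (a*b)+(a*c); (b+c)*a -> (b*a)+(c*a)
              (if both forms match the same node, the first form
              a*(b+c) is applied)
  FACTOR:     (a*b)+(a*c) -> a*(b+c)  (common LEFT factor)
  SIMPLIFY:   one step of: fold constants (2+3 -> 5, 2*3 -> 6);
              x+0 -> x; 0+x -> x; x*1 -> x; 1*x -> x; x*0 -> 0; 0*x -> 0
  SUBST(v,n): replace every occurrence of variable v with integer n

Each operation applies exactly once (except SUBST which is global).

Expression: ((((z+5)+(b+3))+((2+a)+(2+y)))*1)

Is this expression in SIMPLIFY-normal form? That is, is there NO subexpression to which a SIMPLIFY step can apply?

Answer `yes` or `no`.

Expression: ((((z+5)+(b+3))+((2+a)+(2+y)))*1)
Scanning for simplifiable subexpressions (pre-order)...
  at root: ((((z+5)+(b+3))+((2+a)+(2+y)))*1) (SIMPLIFIABLE)
  at L: (((z+5)+(b+3))+((2+a)+(2+y))) (not simplifiable)
  at LL: ((z+5)+(b+3)) (not simplifiable)
  at LLL: (z+5) (not simplifiable)
  at LLR: (b+3) (not simplifiable)
  at LR: ((2+a)+(2+y)) (not simplifiable)
  at LRL: (2+a) (not simplifiable)
  at LRR: (2+y) (not simplifiable)
Found simplifiable subexpr at path root: ((((z+5)+(b+3))+((2+a)+(2+y)))*1)
One SIMPLIFY step would give: (((z+5)+(b+3))+((2+a)+(2+y)))
-> NOT in normal form.

Answer: no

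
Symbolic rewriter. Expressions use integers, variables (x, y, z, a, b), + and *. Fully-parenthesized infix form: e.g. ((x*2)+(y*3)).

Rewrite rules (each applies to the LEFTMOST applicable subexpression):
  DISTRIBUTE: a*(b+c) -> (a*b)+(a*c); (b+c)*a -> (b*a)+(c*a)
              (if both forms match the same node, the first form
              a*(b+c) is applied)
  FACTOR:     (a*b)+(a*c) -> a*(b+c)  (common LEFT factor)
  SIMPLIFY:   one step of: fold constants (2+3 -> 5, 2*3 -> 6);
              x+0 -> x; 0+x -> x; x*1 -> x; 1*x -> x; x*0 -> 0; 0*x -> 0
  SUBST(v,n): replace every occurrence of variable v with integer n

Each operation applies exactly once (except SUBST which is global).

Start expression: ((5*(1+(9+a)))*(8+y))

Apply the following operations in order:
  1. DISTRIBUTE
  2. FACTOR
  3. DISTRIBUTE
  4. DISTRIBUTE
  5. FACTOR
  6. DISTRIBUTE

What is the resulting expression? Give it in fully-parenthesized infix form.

Answer: ((((5*1)+(5*(9+a)))*8)+((5*(1+(9+a)))*y))

Derivation:
Start: ((5*(1+(9+a)))*(8+y))
Apply DISTRIBUTE at root (target: ((5*(1+(9+a)))*(8+y))): ((5*(1+(9+a)))*(8+y)) -> (((5*(1+(9+a)))*8)+((5*(1+(9+a)))*y))
Apply FACTOR at root (target: (((5*(1+(9+a)))*8)+((5*(1+(9+a)))*y))): (((5*(1+(9+a)))*8)+((5*(1+(9+a)))*y)) -> ((5*(1+(9+a)))*(8+y))
Apply DISTRIBUTE at root (target: ((5*(1+(9+a)))*(8+y))): ((5*(1+(9+a)))*(8+y)) -> (((5*(1+(9+a)))*8)+((5*(1+(9+a)))*y))
Apply DISTRIBUTE at LL (target: (5*(1+(9+a)))): (((5*(1+(9+a)))*8)+((5*(1+(9+a)))*y)) -> ((((5*1)+(5*(9+a)))*8)+((5*(1+(9+a)))*y))
Apply FACTOR at LL (target: ((5*1)+(5*(9+a)))): ((((5*1)+(5*(9+a)))*8)+((5*(1+(9+a)))*y)) -> (((5*(1+(9+a)))*8)+((5*(1+(9+a)))*y))
Apply DISTRIBUTE at LL (target: (5*(1+(9+a)))): (((5*(1+(9+a)))*8)+((5*(1+(9+a)))*y)) -> ((((5*1)+(5*(9+a)))*8)+((5*(1+(9+a)))*y))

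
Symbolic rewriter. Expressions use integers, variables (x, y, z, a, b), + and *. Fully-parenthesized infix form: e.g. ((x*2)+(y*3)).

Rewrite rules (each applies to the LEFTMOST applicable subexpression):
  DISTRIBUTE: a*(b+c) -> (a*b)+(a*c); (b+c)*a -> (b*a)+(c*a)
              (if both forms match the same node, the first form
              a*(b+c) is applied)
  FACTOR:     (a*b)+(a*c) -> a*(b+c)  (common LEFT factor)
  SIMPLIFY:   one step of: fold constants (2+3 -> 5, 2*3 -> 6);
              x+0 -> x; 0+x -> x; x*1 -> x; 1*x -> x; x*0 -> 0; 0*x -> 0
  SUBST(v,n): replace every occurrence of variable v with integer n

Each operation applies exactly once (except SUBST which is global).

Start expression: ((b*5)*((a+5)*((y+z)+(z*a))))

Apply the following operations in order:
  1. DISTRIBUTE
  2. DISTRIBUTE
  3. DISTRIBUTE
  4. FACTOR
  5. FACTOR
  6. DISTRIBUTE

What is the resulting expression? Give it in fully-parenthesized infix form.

Answer: (((b*5)*((a+5)*(y+z)))+((b*5)*((a+5)*(z*a))))

Derivation:
Start: ((b*5)*((a+5)*((y+z)+(z*a))))
Apply DISTRIBUTE at R (target: ((a+5)*((y+z)+(z*a)))): ((b*5)*((a+5)*((y+z)+(z*a)))) -> ((b*5)*(((a+5)*(y+z))+((a+5)*(z*a))))
Apply DISTRIBUTE at root (target: ((b*5)*(((a+5)*(y+z))+((a+5)*(z*a))))): ((b*5)*(((a+5)*(y+z))+((a+5)*(z*a)))) -> (((b*5)*((a+5)*(y+z)))+((b*5)*((a+5)*(z*a))))
Apply DISTRIBUTE at LR (target: ((a+5)*(y+z))): (((b*5)*((a+5)*(y+z)))+((b*5)*((a+5)*(z*a)))) -> (((b*5)*(((a+5)*y)+((a+5)*z)))+((b*5)*((a+5)*(z*a))))
Apply FACTOR at root (target: (((b*5)*(((a+5)*y)+((a+5)*z)))+((b*5)*((a+5)*(z*a))))): (((b*5)*(((a+5)*y)+((a+5)*z)))+((b*5)*((a+5)*(z*a)))) -> ((b*5)*((((a+5)*y)+((a+5)*z))+((a+5)*(z*a))))
Apply FACTOR at RL (target: (((a+5)*y)+((a+5)*z))): ((b*5)*((((a+5)*y)+((a+5)*z))+((a+5)*(z*a)))) -> ((b*5)*(((a+5)*(y+z))+((a+5)*(z*a))))
Apply DISTRIBUTE at root (target: ((b*5)*(((a+5)*(y+z))+((a+5)*(z*a))))): ((b*5)*(((a+5)*(y+z))+((a+5)*(z*a)))) -> (((b*5)*((a+5)*(y+z)))+((b*5)*((a+5)*(z*a))))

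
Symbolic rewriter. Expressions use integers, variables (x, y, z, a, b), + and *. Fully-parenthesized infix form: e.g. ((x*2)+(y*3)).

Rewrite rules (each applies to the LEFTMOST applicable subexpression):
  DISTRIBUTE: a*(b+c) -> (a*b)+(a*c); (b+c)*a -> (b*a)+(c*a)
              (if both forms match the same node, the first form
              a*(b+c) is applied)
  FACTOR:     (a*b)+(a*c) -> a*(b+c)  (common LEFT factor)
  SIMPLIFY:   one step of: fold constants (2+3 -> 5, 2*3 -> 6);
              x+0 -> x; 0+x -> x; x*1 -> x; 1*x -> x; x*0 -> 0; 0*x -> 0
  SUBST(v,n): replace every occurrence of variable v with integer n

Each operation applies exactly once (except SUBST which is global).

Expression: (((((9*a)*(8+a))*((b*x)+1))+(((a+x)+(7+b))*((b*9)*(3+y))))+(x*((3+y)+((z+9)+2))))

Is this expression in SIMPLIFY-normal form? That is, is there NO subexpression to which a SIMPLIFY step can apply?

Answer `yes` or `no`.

Answer: yes

Derivation:
Expression: (((((9*a)*(8+a))*((b*x)+1))+(((a+x)+(7+b))*((b*9)*(3+y))))+(x*((3+y)+((z+9)+2))))
Scanning for simplifiable subexpressions (pre-order)...
  at root: (((((9*a)*(8+a))*((b*x)+1))+(((a+x)+(7+b))*((b*9)*(3+y))))+(x*((3+y)+((z+9)+2)))) (not simplifiable)
  at L: ((((9*a)*(8+a))*((b*x)+1))+(((a+x)+(7+b))*((b*9)*(3+y)))) (not simplifiable)
  at LL: (((9*a)*(8+a))*((b*x)+1)) (not simplifiable)
  at LLL: ((9*a)*(8+a)) (not simplifiable)
  at LLLL: (9*a) (not simplifiable)
  at LLLR: (8+a) (not simplifiable)
  at LLR: ((b*x)+1) (not simplifiable)
  at LLRL: (b*x) (not simplifiable)
  at LR: (((a+x)+(7+b))*((b*9)*(3+y))) (not simplifiable)
  at LRL: ((a+x)+(7+b)) (not simplifiable)
  at LRLL: (a+x) (not simplifiable)
  at LRLR: (7+b) (not simplifiable)
  at LRR: ((b*9)*(3+y)) (not simplifiable)
  at LRRL: (b*9) (not simplifiable)
  at LRRR: (3+y) (not simplifiable)
  at R: (x*((3+y)+((z+9)+2))) (not simplifiable)
  at RR: ((3+y)+((z+9)+2)) (not simplifiable)
  at RRL: (3+y) (not simplifiable)
  at RRR: ((z+9)+2) (not simplifiable)
  at RRRL: (z+9) (not simplifiable)
Result: no simplifiable subexpression found -> normal form.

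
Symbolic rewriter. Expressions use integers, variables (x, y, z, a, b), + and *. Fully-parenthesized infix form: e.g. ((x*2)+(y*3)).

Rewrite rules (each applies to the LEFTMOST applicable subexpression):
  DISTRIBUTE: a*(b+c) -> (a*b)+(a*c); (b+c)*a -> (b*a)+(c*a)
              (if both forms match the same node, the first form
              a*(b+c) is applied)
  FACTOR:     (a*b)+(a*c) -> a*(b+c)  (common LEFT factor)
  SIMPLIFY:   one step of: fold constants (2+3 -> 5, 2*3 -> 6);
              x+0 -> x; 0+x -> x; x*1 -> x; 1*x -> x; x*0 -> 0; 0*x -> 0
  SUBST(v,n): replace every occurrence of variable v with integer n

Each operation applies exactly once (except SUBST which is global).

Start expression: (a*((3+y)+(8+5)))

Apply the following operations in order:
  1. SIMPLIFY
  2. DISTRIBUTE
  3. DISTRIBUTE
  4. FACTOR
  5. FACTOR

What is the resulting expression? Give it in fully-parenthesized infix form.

Start: (a*((3+y)+(8+5)))
Apply SIMPLIFY at RR (target: (8+5)): (a*((3+y)+(8+5))) -> (a*((3+y)+13))
Apply DISTRIBUTE at root (target: (a*((3+y)+13))): (a*((3+y)+13)) -> ((a*(3+y))+(a*13))
Apply DISTRIBUTE at L (target: (a*(3+y))): ((a*(3+y))+(a*13)) -> (((a*3)+(a*y))+(a*13))
Apply FACTOR at L (target: ((a*3)+(a*y))): (((a*3)+(a*y))+(a*13)) -> ((a*(3+y))+(a*13))
Apply FACTOR at root (target: ((a*(3+y))+(a*13))): ((a*(3+y))+(a*13)) -> (a*((3+y)+13))

Answer: (a*((3+y)+13))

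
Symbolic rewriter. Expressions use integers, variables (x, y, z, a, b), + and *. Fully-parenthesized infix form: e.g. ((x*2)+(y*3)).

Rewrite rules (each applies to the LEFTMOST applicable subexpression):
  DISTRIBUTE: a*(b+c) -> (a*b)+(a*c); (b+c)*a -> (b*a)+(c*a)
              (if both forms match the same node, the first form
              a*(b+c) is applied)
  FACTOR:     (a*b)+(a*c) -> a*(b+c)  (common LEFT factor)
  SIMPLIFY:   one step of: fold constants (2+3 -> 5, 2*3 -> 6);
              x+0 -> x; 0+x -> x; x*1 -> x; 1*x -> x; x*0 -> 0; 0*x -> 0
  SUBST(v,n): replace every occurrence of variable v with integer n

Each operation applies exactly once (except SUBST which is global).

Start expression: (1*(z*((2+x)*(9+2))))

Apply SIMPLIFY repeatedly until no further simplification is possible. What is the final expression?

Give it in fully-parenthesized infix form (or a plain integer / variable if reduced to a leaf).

Start: (1*(z*((2+x)*(9+2))))
Step 1: at root: (1*(z*((2+x)*(9+2)))) -> (z*((2+x)*(9+2))); overall: (1*(z*((2+x)*(9+2)))) -> (z*((2+x)*(9+2)))
Step 2: at RR: (9+2) -> 11; overall: (z*((2+x)*(9+2))) -> (z*((2+x)*11))
Fixed point: (z*((2+x)*11))

Answer: (z*((2+x)*11))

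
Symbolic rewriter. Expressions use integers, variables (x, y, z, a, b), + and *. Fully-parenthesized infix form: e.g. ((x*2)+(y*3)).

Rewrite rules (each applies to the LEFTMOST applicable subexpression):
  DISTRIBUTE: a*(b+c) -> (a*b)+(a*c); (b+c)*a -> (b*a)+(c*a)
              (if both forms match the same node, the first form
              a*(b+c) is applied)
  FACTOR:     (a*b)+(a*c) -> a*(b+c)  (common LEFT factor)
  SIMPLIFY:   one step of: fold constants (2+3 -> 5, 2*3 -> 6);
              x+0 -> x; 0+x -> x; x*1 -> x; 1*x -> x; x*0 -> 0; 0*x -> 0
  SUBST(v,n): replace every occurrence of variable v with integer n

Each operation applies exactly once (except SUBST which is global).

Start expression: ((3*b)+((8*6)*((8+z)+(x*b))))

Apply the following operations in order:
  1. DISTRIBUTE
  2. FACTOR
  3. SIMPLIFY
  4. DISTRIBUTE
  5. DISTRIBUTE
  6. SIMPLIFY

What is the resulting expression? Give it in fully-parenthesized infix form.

Start: ((3*b)+((8*6)*((8+z)+(x*b))))
Apply DISTRIBUTE at R (target: ((8*6)*((8+z)+(x*b)))): ((3*b)+((8*6)*((8+z)+(x*b)))) -> ((3*b)+(((8*6)*(8+z))+((8*6)*(x*b))))
Apply FACTOR at R (target: (((8*6)*(8+z))+((8*6)*(x*b)))): ((3*b)+(((8*6)*(8+z))+((8*6)*(x*b)))) -> ((3*b)+((8*6)*((8+z)+(x*b))))
Apply SIMPLIFY at RL (target: (8*6)): ((3*b)+((8*6)*((8+z)+(x*b)))) -> ((3*b)+(48*((8+z)+(x*b))))
Apply DISTRIBUTE at R (target: (48*((8+z)+(x*b)))): ((3*b)+(48*((8+z)+(x*b)))) -> ((3*b)+((48*(8+z))+(48*(x*b))))
Apply DISTRIBUTE at RL (target: (48*(8+z))): ((3*b)+((48*(8+z))+(48*(x*b)))) -> ((3*b)+(((48*8)+(48*z))+(48*(x*b))))
Apply SIMPLIFY at RLL (target: (48*8)): ((3*b)+(((48*8)+(48*z))+(48*(x*b)))) -> ((3*b)+((384+(48*z))+(48*(x*b))))

Answer: ((3*b)+((384+(48*z))+(48*(x*b))))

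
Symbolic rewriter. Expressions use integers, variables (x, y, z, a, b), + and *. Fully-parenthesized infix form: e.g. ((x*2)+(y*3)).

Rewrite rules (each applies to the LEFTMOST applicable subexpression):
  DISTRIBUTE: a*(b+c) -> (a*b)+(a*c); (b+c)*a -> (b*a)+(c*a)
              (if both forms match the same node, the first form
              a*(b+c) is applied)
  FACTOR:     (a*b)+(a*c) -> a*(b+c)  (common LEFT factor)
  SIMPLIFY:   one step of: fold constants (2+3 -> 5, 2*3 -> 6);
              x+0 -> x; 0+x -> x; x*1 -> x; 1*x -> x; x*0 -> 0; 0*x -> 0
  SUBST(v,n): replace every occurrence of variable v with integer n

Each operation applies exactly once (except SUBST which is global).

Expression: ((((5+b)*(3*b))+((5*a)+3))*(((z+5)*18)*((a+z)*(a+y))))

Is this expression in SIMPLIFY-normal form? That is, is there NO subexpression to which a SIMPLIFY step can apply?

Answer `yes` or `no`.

Expression: ((((5+b)*(3*b))+((5*a)+3))*(((z+5)*18)*((a+z)*(a+y))))
Scanning for simplifiable subexpressions (pre-order)...
  at root: ((((5+b)*(3*b))+((5*a)+3))*(((z+5)*18)*((a+z)*(a+y)))) (not simplifiable)
  at L: (((5+b)*(3*b))+((5*a)+3)) (not simplifiable)
  at LL: ((5+b)*(3*b)) (not simplifiable)
  at LLL: (5+b) (not simplifiable)
  at LLR: (3*b) (not simplifiable)
  at LR: ((5*a)+3) (not simplifiable)
  at LRL: (5*a) (not simplifiable)
  at R: (((z+5)*18)*((a+z)*(a+y))) (not simplifiable)
  at RL: ((z+5)*18) (not simplifiable)
  at RLL: (z+5) (not simplifiable)
  at RR: ((a+z)*(a+y)) (not simplifiable)
  at RRL: (a+z) (not simplifiable)
  at RRR: (a+y) (not simplifiable)
Result: no simplifiable subexpression found -> normal form.

Answer: yes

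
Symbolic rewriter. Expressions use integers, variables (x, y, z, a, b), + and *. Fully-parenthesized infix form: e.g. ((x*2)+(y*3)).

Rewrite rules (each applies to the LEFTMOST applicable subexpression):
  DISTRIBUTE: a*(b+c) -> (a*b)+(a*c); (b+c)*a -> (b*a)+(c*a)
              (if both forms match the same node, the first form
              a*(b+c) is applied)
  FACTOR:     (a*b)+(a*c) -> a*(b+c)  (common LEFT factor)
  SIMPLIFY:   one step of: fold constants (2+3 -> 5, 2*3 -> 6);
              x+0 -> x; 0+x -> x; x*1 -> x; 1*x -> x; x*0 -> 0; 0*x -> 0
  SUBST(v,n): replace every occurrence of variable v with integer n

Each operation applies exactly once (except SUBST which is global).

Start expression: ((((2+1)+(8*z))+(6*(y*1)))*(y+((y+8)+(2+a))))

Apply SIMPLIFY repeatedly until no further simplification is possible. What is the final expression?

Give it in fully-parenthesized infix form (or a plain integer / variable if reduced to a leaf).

Answer: (((3+(8*z))+(6*y))*(y+((y+8)+(2+a))))

Derivation:
Start: ((((2+1)+(8*z))+(6*(y*1)))*(y+((y+8)+(2+a))))
Step 1: at LLL: (2+1) -> 3; overall: ((((2+1)+(8*z))+(6*(y*1)))*(y+((y+8)+(2+a)))) -> (((3+(8*z))+(6*(y*1)))*(y+((y+8)+(2+a))))
Step 2: at LRR: (y*1) -> y; overall: (((3+(8*z))+(6*(y*1)))*(y+((y+8)+(2+a)))) -> (((3+(8*z))+(6*y))*(y+((y+8)+(2+a))))
Fixed point: (((3+(8*z))+(6*y))*(y+((y+8)+(2+a))))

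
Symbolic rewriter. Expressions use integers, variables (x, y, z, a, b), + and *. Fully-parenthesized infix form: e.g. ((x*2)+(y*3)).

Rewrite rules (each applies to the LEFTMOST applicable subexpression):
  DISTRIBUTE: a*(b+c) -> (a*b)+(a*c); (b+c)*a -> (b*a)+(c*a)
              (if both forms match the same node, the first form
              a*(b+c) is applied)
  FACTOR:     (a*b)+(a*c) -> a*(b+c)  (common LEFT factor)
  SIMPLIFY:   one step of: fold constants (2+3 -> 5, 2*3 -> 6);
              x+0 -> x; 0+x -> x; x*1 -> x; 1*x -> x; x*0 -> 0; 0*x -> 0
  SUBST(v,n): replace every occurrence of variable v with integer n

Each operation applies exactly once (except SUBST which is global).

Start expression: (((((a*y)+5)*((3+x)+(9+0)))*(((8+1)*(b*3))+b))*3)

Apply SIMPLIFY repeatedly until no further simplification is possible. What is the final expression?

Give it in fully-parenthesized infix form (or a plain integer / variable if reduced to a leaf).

Start: (((((a*y)+5)*((3+x)+(9+0)))*(((8+1)*(b*3))+b))*3)
Step 1: at LLRR: (9+0) -> 9; overall: (((((a*y)+5)*((3+x)+(9+0)))*(((8+1)*(b*3))+b))*3) -> (((((a*y)+5)*((3+x)+9))*(((8+1)*(b*3))+b))*3)
Step 2: at LRLL: (8+1) -> 9; overall: (((((a*y)+5)*((3+x)+9))*(((8+1)*(b*3))+b))*3) -> (((((a*y)+5)*((3+x)+9))*((9*(b*3))+b))*3)
Fixed point: (((((a*y)+5)*((3+x)+9))*((9*(b*3))+b))*3)

Answer: (((((a*y)+5)*((3+x)+9))*((9*(b*3))+b))*3)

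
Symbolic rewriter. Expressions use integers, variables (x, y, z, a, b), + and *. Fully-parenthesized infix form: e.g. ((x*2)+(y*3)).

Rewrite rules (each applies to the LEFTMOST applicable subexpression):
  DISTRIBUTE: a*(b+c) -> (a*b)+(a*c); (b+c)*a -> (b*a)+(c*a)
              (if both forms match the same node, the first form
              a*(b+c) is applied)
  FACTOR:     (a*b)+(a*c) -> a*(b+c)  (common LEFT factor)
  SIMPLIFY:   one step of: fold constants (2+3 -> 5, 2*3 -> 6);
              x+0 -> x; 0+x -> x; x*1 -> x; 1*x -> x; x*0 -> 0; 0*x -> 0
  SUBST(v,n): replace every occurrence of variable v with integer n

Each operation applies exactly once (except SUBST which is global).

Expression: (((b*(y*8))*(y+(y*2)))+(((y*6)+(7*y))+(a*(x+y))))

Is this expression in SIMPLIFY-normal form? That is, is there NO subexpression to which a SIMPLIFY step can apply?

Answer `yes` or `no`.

Expression: (((b*(y*8))*(y+(y*2)))+(((y*6)+(7*y))+(a*(x+y))))
Scanning for simplifiable subexpressions (pre-order)...
  at root: (((b*(y*8))*(y+(y*2)))+(((y*6)+(7*y))+(a*(x+y)))) (not simplifiable)
  at L: ((b*(y*8))*(y+(y*2))) (not simplifiable)
  at LL: (b*(y*8)) (not simplifiable)
  at LLR: (y*8) (not simplifiable)
  at LR: (y+(y*2)) (not simplifiable)
  at LRR: (y*2) (not simplifiable)
  at R: (((y*6)+(7*y))+(a*(x+y))) (not simplifiable)
  at RL: ((y*6)+(7*y)) (not simplifiable)
  at RLL: (y*6) (not simplifiable)
  at RLR: (7*y) (not simplifiable)
  at RR: (a*(x+y)) (not simplifiable)
  at RRR: (x+y) (not simplifiable)
Result: no simplifiable subexpression found -> normal form.

Answer: yes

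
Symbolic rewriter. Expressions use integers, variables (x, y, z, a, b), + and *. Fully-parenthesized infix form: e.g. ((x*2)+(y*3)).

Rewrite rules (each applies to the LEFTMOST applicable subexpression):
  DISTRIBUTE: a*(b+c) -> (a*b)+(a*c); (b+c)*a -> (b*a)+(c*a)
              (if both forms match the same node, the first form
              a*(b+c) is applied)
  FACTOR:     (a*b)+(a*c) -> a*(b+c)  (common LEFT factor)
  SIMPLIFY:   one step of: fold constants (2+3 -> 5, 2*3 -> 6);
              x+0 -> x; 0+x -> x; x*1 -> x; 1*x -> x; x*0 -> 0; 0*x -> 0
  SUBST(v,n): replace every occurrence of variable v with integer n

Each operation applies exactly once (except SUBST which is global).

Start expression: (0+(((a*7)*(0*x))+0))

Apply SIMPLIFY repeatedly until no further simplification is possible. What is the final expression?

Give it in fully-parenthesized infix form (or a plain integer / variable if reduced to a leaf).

Answer: 0

Derivation:
Start: (0+(((a*7)*(0*x))+0))
Step 1: at root: (0+(((a*7)*(0*x))+0)) -> (((a*7)*(0*x))+0); overall: (0+(((a*7)*(0*x))+0)) -> (((a*7)*(0*x))+0)
Step 2: at root: (((a*7)*(0*x))+0) -> ((a*7)*(0*x)); overall: (((a*7)*(0*x))+0) -> ((a*7)*(0*x))
Step 3: at R: (0*x) -> 0; overall: ((a*7)*(0*x)) -> ((a*7)*0)
Step 4: at root: ((a*7)*0) -> 0; overall: ((a*7)*0) -> 0
Fixed point: 0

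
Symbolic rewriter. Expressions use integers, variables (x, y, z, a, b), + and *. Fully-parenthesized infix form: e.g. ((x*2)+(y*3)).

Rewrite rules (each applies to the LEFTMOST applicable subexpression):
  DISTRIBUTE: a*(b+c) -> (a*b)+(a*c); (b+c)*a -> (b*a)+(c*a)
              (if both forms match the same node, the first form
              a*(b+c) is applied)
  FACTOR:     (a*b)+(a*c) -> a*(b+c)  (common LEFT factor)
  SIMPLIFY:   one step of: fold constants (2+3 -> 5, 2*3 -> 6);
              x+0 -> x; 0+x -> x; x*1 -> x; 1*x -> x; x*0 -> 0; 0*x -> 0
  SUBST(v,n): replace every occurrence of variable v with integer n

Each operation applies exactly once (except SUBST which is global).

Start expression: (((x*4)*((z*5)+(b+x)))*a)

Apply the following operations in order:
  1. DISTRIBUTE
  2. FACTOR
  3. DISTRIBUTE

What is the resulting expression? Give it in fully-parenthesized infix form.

Start: (((x*4)*((z*5)+(b+x)))*a)
Apply DISTRIBUTE at L (target: ((x*4)*((z*5)+(b+x)))): (((x*4)*((z*5)+(b+x)))*a) -> ((((x*4)*(z*5))+((x*4)*(b+x)))*a)
Apply FACTOR at L (target: (((x*4)*(z*5))+((x*4)*(b+x)))): ((((x*4)*(z*5))+((x*4)*(b+x)))*a) -> (((x*4)*((z*5)+(b+x)))*a)
Apply DISTRIBUTE at L (target: ((x*4)*((z*5)+(b+x)))): (((x*4)*((z*5)+(b+x)))*a) -> ((((x*4)*(z*5))+((x*4)*(b+x)))*a)

Answer: ((((x*4)*(z*5))+((x*4)*(b+x)))*a)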